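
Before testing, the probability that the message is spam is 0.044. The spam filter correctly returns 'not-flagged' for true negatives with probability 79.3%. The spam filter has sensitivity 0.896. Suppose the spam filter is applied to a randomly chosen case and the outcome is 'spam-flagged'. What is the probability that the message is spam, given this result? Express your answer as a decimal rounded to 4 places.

Write H for 'the message is spam'. Prior odds H:¬H = 0.044/0.956 = 0.046025. For the 'spam-flagged' outcome, the likelihood ratio is 0.896/0.207 = 4.3285.
Posterior odds = 0.046025 × 4.3285 = 0.19922, so P(H|E) = 0.19922/(1+0.19922) = 0.1661.

P(H | E) ≈ 0.1661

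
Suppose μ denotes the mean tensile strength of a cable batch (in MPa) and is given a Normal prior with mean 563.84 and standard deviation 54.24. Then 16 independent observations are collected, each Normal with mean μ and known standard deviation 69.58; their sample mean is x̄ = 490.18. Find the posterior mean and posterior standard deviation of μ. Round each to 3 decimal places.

Prior precision 1/τ₀² = 1/54.24² = 0.00033991; data precision n/σ² = 16/69.58² = 0.00330485.
Posterior precision = 0.00033991 + 0.00330485 = 0.00364475, giving posterior SD = 1/√0.00364475 = 16.564.
Posterior mean = (0.00033991·563.84 + 0.00330485·490.18) / 0.00364475 = 497.049.

Posterior mean ≈ 497.049; posterior SD ≈ 16.564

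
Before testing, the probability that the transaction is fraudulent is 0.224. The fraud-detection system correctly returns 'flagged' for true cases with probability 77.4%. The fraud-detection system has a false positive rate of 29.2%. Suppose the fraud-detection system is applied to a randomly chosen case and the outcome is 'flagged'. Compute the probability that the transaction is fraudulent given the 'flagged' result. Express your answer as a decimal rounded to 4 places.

Let H be the event that the transaction is fraudulent. P(H) = 0.224, so P(¬H) = 0.776. With E the 'flagged' result, P(E|H) = 0.774 and P(E|¬H) = 0.292.
P(E) = 0.774·0.224 + 0.292·0.776 = 0.17338 + 0.22659 = 0.39997.
By Bayes' theorem, P(H|E) = 0.17338 / 0.39997 = 0.4335.

P(H | E) ≈ 0.4335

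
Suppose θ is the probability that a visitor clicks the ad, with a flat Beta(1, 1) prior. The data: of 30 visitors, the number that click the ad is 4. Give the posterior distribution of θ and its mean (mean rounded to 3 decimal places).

Posterior: Beta(5, 27); mean ≈ 0.156

The binomial likelihood is conjugate to the Beta prior: with 4 successes and 26 failures, the posterior is Beta(1+4, 1+26) = Beta(5, 27).
Posterior mean = α/(α+β) = 5/32 = 0.156.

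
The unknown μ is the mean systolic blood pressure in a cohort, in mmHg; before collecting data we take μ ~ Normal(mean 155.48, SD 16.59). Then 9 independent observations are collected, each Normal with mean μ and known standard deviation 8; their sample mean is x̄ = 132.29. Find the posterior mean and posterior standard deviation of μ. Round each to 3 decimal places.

Posterior mean ≈ 132.874; posterior SD ≈ 2.633

With known σ, the Normal prior is conjugate. Weight on the data is w = (n/σ²)/(n/σ² + 1/τ₀²) = 0.140625/(0.140625+0.00363335) = 0.97481.
Posterior mean = w·x̄ + (1−w)·μ₀ = 0.97481·132.29 + 0.025186·155.48 = 132.874. Posterior variance = 1/(0.140625+0.00363335) = 6.93201, so SD = 2.633.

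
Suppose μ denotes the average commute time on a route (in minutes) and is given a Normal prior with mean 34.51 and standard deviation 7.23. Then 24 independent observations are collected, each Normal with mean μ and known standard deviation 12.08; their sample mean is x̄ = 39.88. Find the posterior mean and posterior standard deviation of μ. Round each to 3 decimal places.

Posterior mean ≈ 39.320; posterior SD ≈ 2.334

With known σ, the Normal prior is conjugate. Weight on the data is w = (n/σ²)/(n/σ² + 1/τ₀²) = 0.164466/(0.164466+0.0191304) = 0.89580.
Posterior mean = w·x̄ + (1−w)·μ₀ = 0.89580·39.88 + 0.10420·34.51 = 39.320. Posterior variance = 1/(0.164466+0.0191304) = 5.44672, so SD = 2.334.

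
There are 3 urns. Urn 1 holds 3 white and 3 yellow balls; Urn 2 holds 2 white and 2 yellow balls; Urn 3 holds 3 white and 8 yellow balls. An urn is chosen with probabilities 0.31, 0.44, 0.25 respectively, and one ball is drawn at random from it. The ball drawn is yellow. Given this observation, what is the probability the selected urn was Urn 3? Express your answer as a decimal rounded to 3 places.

Posterior probability ≈ 0.327

Tabulate prior·likelihood by source: [1] prior 0.31, lik 0.5, product 0.1550; [2] prior 0.44, lik 0.5, product 0.2200; [3] prior 0.25, lik 0.7273, product 0.1818.
Normalizing constant = 0.55682; the posterior for Urn 3 is its product over the sum, 0.1818/0.55682 = 0.327.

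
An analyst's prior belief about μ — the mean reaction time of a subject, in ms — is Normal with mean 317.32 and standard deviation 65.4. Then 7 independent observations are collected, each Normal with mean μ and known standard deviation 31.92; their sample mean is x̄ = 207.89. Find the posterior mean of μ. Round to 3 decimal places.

Posterior mean ≈ 211.491

Prior precision 1/τ₀² = 1/65.4² = 0.00023380; data precision n/σ² = 7/31.92² = 0.00687025.
Posterior precision = 0.00023380 + 0.00687025 = 0.00710405.
Posterior mean = (0.00023380·317.32 + 0.00687025·207.89) / 0.00710405 = 211.491.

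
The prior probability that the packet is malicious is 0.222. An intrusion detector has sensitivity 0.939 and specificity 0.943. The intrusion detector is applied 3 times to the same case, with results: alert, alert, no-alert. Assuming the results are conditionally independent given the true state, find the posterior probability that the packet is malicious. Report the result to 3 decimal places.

With H the event that the packet is malicious, the joint likelihood of the observed sequence is P(data|H) = 0.939·0.939·0.061 = 0.053785 and P(data|¬H) = 0.057·0.057·0.943 = 0.0030638.
Bayes: P(H|data) = 0.222·0.053785 / (0.222·0.053785 + 0.778·0.0030638) = 0.011940/0.014324 = 0.8336.

Posterior P(H) ≈ 0.834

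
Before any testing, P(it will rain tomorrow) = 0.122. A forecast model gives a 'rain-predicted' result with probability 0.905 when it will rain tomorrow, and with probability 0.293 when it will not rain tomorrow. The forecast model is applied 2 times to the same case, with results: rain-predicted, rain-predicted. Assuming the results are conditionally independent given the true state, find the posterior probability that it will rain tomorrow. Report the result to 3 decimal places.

Let H be the event that it will rain tomorrow; start with P(H) = 0.122. P('rain-predicted'|H) = 0.905, P('rain-predicted'|¬H) = 0.293.
Update on result 1 ('rain-predicted'): P(H) ← 0.905·0.1220 / (0.905·0.1220 + 0.293·0.8780) = 0.11041/0.36766 = 0.3003.
Update on result 2 ('rain-predicted'): P(H) ← 0.905·0.3003 / (0.905·0.3003 + 0.293·0.6997) = 0.27177/0.47678 = 0.5700.

Posterior P(H) ≈ 0.570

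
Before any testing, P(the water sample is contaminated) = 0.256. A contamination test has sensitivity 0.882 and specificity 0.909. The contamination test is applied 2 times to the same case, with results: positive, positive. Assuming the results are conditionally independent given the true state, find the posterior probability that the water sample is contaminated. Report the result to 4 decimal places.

Let H be the event that the water sample is contaminated; start with P(H) = 0.256. P('positive'|H) = 0.882, P('positive'|¬H) = 0.091.
Update on result 1 ('positive'): P(H) ← 0.882·0.2560 / (0.882·0.2560 + 0.091·0.7440) = 0.22579/0.29350 = 0.7693.
Update on result 2 ('positive'): P(H) ← 0.882·0.7693 / (0.882·0.7693 + 0.091·0.2307) = 0.67854/0.69953 = 0.9700.

Posterior P(H) ≈ 0.9700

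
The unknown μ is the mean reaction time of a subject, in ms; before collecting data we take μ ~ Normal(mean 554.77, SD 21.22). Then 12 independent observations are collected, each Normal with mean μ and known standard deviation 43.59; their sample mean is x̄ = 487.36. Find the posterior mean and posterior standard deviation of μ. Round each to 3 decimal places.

Prior precision 1/τ₀² = 1/21.22² = 0.00222080; data precision n/σ² = 12/43.59² = 0.00631550.
Posterior precision = 0.00222080 + 0.00631550 = 0.00853630, giving posterior SD = 1/√0.00853630 = 10.823.
Posterior mean = (0.00222080·554.77 + 0.00631550·487.36) / 0.00853630 = 504.897.

Posterior mean ≈ 504.897; posterior SD ≈ 10.823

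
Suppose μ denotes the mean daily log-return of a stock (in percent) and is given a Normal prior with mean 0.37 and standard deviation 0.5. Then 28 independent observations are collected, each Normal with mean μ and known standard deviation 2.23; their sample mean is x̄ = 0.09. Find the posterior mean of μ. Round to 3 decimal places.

Prior precision 1/τ₀² = 1/0.5² = 4.00000; data precision n/σ² = 28/2.23² = 5.63052.
Posterior precision = 4.00000 + 5.63052 = 9.63052.
Posterior mean = (4.00000·0.37 + 5.63052·0.09) / 9.63052 = 0.206.

Posterior mean ≈ 0.206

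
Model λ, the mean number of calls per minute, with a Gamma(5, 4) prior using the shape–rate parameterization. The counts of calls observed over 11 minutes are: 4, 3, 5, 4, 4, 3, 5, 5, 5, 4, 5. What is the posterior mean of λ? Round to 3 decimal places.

Total count ∑xᵢ = 47 over n = 11 minutes.
Gamma is conjugate to the Poisson likelihood: posterior is Gamma(shape = 5+47 = 52, rate = 4+11 = 15).
E[λ | data] = 52/15 = 3.467.

Posterior mean ≈ 3.467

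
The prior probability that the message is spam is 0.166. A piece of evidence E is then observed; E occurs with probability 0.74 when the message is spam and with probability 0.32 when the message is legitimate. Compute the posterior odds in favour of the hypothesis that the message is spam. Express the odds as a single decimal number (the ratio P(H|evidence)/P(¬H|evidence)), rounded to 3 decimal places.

Posterior odds ≈ 0.460

Prior odds = 0.166/(1−0.166) = 0.19904.
Likelihood ratio for E = 0.74/0.32 = 2.3125.
Posterior odds = prior odds × LR = 0.46028.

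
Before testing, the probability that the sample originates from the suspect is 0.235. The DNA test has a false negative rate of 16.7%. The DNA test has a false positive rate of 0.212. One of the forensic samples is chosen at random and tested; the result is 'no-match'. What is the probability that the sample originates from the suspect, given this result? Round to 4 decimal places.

Let H be the event that the sample originates from the suspect. P(H) = 0.235, so P(¬H) = 0.765. With E the 'no-match' result, P(E|H) = 0.167 and P(E|¬H) = 0.788.
P(E) = 0.167·0.235 + 0.788·0.765 = 0.039245 + 0.60282 = 0.64206.
By Bayes' theorem, P(H|E) = 0.039245 / 0.64206 = 0.0611.

P(H | E) ≈ 0.0611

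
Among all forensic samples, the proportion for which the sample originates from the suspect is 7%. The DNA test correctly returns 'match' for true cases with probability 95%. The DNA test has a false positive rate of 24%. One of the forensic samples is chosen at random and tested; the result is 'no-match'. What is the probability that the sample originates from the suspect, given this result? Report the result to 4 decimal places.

P(H | E) ≈ 0.0049

Write H for 'the sample originates from the suspect'. Prior odds H:¬H = 0.07/0.93 = 0.075269. For the 'no-match' outcome, the likelihood ratio is 0.05/0.76 = 0.065789.
Posterior odds = 0.075269 × 0.065789 = 0.0049519, so P(H|E) = 0.0049519/(1+0.0049519) = 0.0049.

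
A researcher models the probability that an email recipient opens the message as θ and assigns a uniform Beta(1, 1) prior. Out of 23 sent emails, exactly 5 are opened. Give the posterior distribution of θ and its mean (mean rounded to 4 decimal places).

Observing 5 successes and 18 failures updates Beta(1, 1) by adding the success and failure counts to the two shape parameters: α = 1+5 = 6, β = 1+18 = 19.
E[θ | data] = 6/(6+19) = 0.2400.

Posterior: Beta(6, 19); mean ≈ 0.2400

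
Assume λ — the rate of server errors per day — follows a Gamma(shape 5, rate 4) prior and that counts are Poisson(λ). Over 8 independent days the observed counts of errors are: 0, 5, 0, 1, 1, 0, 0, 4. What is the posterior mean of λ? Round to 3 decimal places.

The Poisson likelihood adds the total count to the shape and the number of exposure periods to the rate. Here ∑xᵢ = 11 and n = 8, so shape 5→16 and rate 4→12.
E[λ | data] = 16/12 = 1.333.

Posterior mean ≈ 1.333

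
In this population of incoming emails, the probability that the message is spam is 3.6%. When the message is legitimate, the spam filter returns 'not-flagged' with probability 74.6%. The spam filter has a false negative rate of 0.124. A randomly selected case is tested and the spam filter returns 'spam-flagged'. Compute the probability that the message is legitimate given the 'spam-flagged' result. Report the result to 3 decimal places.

Write H for 'the message is spam'. Prior odds H:¬H = 0.036/0.964 = 0.037344. For the 'spam-flagged' outcome, the likelihood ratio is 0.876/0.254 = 3.4488.
Posterior odds = 0.037344 × 3.4488 = 0.12879, so P(H|E) = 0.12879/(1+0.12879) = 0.114. Then P(¬H|E) = 1 − 0.114 = 0.886.

P(¬H | E) ≈ 0.886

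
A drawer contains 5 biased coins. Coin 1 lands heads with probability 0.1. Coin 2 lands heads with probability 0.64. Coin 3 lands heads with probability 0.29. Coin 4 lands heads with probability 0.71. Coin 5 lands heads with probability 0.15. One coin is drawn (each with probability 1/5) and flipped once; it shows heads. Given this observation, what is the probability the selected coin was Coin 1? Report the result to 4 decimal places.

Posterior probability ≈ 0.0529

P(heads|C1) = 0.1; P(heads|C2) = 0.64; P(heads|C3) = 0.29; P(heads|C4) = 0.71; P(heads|C5) = 0.15.
Prior × likelihood for each source: 0.2·0.1=0.02000, 0.2·0.64=0.1280, 0.2·0.29=0.05800, 0.2·0.71=0.1420, 0.2·0.15=0.03000. Summing gives P(heads) = 0.37800.
P(Coin 1 | heads) = 0.02000 / 0.37800 = 0.0529.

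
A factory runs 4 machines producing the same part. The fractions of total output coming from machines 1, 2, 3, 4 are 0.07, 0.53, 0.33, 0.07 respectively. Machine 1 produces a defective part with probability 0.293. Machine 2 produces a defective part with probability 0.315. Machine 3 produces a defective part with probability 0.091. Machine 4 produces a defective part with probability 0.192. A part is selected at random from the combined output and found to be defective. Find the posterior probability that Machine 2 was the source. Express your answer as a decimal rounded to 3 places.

Posterior probability ≈ 0.723

P(defective|M1) = 0.293; P(defective|M2) = 0.315; P(defective|M3) = 0.091; P(defective|M4) = 0.192.
Prior × likelihood for each source: 0.07·0.293=0.02051, 0.53·0.315=0.1670, 0.33·0.091=0.03003, 0.07·0.192=0.01344. Summing gives P(defective) = 0.23093.
P(Machine 2 | defective) = 0.1670 / 0.23093 = 0.723.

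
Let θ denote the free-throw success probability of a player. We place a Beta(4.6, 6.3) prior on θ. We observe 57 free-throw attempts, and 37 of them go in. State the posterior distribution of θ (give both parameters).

Posterior: Beta(41.6, 26.3)

The binomial likelihood is conjugate to the Beta prior: with 37 successes and 20 failures, the posterior is Beta(4.6+37, 6.3+20) = Beta(41.6, 26.3).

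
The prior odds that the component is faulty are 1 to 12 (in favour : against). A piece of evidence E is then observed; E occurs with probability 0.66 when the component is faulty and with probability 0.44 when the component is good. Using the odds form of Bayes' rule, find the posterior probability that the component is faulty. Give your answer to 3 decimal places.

Posterior probability ≈ 0.111

Prior odds = 1/12 = 0.083333.
Likelihood ratio for E = 0.66/0.44 = 1.5000.
Posterior odds = prior odds × LR = 0.12500.
Posterior probability = odds/(1+odds) = 0.12500/1.1250 = 0.111.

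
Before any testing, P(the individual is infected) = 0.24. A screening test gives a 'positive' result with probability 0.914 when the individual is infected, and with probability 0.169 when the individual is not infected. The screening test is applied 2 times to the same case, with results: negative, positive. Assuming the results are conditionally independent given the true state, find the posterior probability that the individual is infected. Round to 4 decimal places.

With H the event that the individual is infected, the joint likelihood of the observed sequence is P(data|H) = 0.086·0.914 = 0.078604 and P(data|¬H) = 0.831·0.169 = 0.14044.
Bayes: P(H|data) = 0.24·0.078604 / (0.24·0.078604 + 0.76·0.14044) = 0.018865/0.12560 = 0.1502.

Posterior P(H) ≈ 0.1502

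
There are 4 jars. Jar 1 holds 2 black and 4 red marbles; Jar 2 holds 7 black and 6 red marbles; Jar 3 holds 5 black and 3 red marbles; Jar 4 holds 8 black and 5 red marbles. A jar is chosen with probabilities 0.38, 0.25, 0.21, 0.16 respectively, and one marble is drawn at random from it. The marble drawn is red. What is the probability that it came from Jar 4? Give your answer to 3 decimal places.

Posterior probability ≈ 0.121

P(red|Jar 1) = 0.6667; P(red|Jar 2) = 0.4615; P(red|Jar 3) = 0.375; P(red|Jar 4) = 0.3846.
Prior × likelihood for each source: 0.38·0.6667=0.2533, 0.25·0.4615=0.1154, 0.21·0.375=0.07875, 0.16·0.3846=0.06154. Summing gives P(red) = 0.50901.
P(Jar 4 | red) = 0.06154 / 0.50901 = 0.121.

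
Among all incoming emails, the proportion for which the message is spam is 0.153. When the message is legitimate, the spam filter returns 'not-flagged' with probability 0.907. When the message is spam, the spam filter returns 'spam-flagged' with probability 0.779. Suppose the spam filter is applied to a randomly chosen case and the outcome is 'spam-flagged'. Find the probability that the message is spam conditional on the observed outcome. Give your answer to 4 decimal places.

P(H | E) ≈ 0.6021

Write H for 'the message is spam'. Prior odds H:¬H = 0.153/0.847 = 0.18064. For the 'spam-flagged' outcome, the likelihood ratio is 0.779/0.093 = 8.3763.
Posterior odds = 0.18064 × 8.3763 = 1.5131, so P(H|E) = 1.5131/(1+1.5131) = 0.6021.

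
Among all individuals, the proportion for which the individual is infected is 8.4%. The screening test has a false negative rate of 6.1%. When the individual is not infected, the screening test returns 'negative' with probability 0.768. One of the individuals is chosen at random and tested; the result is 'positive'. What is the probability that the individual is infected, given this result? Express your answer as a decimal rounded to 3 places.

Write H for 'the individual is infected'. Prior odds H:¬H = 0.084/0.916 = 0.091703. For the 'positive' outcome, the likelihood ratio is 0.939/0.232 = 4.0474.
Posterior odds = 0.091703 × 4.0474 = 0.37116, so P(H|E) = 0.37116/(1+0.37116) = 0.271.

P(H | E) ≈ 0.271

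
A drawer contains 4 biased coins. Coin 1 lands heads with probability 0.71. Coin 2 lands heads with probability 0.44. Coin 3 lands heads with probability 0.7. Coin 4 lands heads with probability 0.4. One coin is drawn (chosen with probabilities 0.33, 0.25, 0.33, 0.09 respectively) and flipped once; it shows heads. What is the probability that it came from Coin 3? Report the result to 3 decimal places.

P(heads|C1) = 0.71; P(heads|C2) = 0.44; P(heads|C3) = 0.7; P(heads|C4) = 0.4.
Prior × likelihood for each source: 0.33·0.71=0.2343, 0.25·0.44=0.1100, 0.33·0.7=0.2310, 0.09·0.4=0.03600. Summing gives P(heads) = 0.61130.
P(Coin 3 | heads) = 0.2310 / 0.61130 = 0.378.

Posterior probability ≈ 0.378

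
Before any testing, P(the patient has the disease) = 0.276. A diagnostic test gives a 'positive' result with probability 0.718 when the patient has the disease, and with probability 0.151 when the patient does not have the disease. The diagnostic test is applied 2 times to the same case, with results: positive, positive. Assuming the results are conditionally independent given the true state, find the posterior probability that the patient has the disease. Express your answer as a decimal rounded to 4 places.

Posterior P(H) ≈ 0.8960

With H the event that the patient has the disease, the joint likelihood of the observed sequence is P(data|H) = 0.718·0.718 = 0.51552 and P(data|¬H) = 0.151·0.151 = 0.022801.
Bayes: P(H|data) = 0.276·0.51552 / (0.276·0.51552 + 0.724·0.022801) = 0.14228/0.15879 = 0.8960.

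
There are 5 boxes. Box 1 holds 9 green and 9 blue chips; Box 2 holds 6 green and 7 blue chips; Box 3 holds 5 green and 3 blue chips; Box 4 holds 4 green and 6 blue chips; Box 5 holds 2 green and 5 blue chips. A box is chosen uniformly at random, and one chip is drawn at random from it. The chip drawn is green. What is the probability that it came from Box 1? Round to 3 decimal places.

Posterior probability ≈ 0.220

Tabulate prior·likelihood by source: [1] prior 0.2, lik 0.5, product 0.1000; [2] prior 0.2, lik 0.4615, product 0.09231; [3] prior 0.2, lik 0.625, product 0.1250; [4] prior 0.2, lik 0.4, product 0.08000; [5] prior 0.2, lik 0.2857, product 0.05714.
Normalizing constant = 0.45445; the posterior for Box 1 is its product over the sum, 0.1000/0.45445 = 0.220.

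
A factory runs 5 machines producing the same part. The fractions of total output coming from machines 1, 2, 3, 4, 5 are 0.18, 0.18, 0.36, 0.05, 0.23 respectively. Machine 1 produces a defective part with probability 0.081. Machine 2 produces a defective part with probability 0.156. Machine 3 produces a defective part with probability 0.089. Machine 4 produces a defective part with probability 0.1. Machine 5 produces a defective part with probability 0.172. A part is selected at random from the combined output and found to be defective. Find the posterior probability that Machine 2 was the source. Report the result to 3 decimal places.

Posterior probability ≈ 0.235

P(defective|M1) = 0.081; P(defective|M2) = 0.156; P(defective|M3) = 0.089; P(defective|M4) = 0.1; P(defective|M5) = 0.172.
Prior × likelihood for each source: 0.18·0.081=0.01458, 0.18·0.156=0.02808, 0.36·0.089=0.03204, 0.05·0.1=0.005000, 0.23·0.172=0.03956. Summing gives P(defective) = 0.11926.
P(Machine 2 | defective) = 0.02808 / 0.11926 = 0.235.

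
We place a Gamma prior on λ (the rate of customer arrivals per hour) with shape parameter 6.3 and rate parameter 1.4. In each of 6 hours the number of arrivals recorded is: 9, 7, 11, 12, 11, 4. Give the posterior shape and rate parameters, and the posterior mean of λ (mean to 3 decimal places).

Posterior: Gamma(shape=60.3, rate=7.4); mean ≈ 8.149

The Poisson likelihood adds the total count to the shape and the number of exposure periods to the rate. Here ∑xᵢ = 54 and n = 6, so shape 6.3→60.3 and rate 1.4→7.4.
E[λ | data] = 60.3/7.4 = 8.149.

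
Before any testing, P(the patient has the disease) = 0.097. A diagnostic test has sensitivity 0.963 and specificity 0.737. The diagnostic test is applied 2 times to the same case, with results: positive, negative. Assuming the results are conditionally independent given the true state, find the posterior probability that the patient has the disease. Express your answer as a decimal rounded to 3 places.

Posterior P(H) ≈ 0.019

Let H be the event that the patient has the disease; start with P(H) = 0.097. P('positive'|H) = 0.963, P('positive'|¬H) = 0.263.
Update on result 1 ('positive'): P(H) ← 0.963·0.0970 / (0.963·0.0970 + 0.263·0.9030) = 0.093411/0.33090 = 0.2823.
Update on result 2 ('negative'): P(H) ← 0.037·0.2823 / (0.037·0.2823 + 0.737·0.7177) = 0.010445/0.53939 = 0.0194.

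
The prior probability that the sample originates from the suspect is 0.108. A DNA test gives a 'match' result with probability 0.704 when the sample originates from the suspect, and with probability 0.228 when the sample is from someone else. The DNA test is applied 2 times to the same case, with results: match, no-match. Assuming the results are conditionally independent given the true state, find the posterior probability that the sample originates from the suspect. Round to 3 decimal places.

Posterior P(H) ≈ 0.125

Let H be the event that the sample originates from the suspect; start with P(H) = 0.108. P('match'|H) = 0.704, P('match'|¬H) = 0.228.
Update on result 1 ('match'): P(H) ← 0.704·0.1080 / (0.704·0.1080 + 0.228·0.8920) = 0.076032/0.27941 = 0.2721.
Update on result 2 ('no-match'): P(H) ← 0.296·0.2721 / (0.296·0.2721 + 0.772·0.7279) = 0.080547/0.64247 = 0.1254.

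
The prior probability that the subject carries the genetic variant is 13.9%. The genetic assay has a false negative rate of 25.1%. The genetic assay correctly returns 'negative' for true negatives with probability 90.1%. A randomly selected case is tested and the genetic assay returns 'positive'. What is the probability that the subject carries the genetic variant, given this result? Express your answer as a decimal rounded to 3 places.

Write H for 'the subject carries the genetic variant'. Prior odds H:¬H = 0.139/0.861 = 0.16144. For the 'positive' outcome, the likelihood ratio is 0.749/0.099 = 7.5657.
Posterior odds = 0.16144 × 7.5657 = 1.2214, so P(H|E) = 1.2214/(1+1.2214) = 0.550.

P(H | E) ≈ 0.550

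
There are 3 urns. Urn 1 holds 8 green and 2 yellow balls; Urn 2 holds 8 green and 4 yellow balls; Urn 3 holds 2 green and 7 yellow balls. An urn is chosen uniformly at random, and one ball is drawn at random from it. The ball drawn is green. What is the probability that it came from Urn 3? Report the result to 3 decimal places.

Tabulate prior·likelihood by source: [1] prior 0.333333, lik 0.8, product 0.2667; [2] prior 0.333333, lik 0.6667, product 0.2222; [3] prior 0.333333, lik 0.2222, product 0.07407.
Normalizing constant = 0.56296; the posterior for Urn 3 is its product over the sum, 0.07407/0.56296 = 0.132.

Posterior probability ≈ 0.132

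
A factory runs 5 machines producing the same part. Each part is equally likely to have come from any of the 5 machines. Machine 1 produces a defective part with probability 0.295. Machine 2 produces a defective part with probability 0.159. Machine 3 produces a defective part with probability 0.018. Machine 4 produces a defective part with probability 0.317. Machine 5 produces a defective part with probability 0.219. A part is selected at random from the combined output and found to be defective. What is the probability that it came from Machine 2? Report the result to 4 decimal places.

Tabulate prior·likelihood by source: [1] prior 0.2, lik 0.295, product 0.05900; [2] prior 0.2, lik 0.159, product 0.03180; [3] prior 0.2, lik 0.018, product 0.003600; [4] prior 0.2, lik 0.317, product 0.06340; [5] prior 0.2, lik 0.219, product 0.04380.
Normalizing constant = 0.20160; the posterior for Machine 2 is its product over the sum, 0.03180/0.20160 = 0.1577.

Posterior probability ≈ 0.1577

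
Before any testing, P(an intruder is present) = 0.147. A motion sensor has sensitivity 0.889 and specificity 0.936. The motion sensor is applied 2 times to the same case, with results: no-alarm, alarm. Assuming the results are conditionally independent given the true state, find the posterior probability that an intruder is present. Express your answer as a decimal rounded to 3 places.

Posterior P(H) ≈ 0.221

Let H be the event that an intruder is present; start with P(H) = 0.147. P('alarm'|H) = 0.889, P('alarm'|¬H) = 0.064.
Update on result 1 ('no-alarm'): P(H) ← 0.111·0.1470 / (0.111·0.1470 + 0.936·0.8530) = 0.016317/0.81473 = 0.0200.
Update on result 2 ('alarm'): P(H) ← 0.889·0.0200 / (0.889·0.0200 + 0.064·0.9800) = 0.017805/0.080523 = 0.2211.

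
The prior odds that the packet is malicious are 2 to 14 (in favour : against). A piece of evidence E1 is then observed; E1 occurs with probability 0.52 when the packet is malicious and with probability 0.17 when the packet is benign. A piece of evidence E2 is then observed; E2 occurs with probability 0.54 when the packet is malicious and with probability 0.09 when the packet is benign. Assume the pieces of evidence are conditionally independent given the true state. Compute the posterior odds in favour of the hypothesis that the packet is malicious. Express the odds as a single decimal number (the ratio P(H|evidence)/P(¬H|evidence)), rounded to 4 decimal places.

Prior odds = 2/14 = 0.14286. In log-odds, ln(0.14286) = -1.9459.
Add log likelihood ratios: ln(3.0588) + ln(6.0000) = 2.9098.
Posterior log-odds = 0.96388, so posterior odds = exp(0.96388) = 2.6218.

Posterior odds ≈ 2.6218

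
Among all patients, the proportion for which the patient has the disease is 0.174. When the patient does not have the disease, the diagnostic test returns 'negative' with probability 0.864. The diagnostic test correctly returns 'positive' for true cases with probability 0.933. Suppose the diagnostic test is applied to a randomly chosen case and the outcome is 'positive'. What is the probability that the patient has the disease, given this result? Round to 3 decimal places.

Write H for 'the patient has the disease'. Prior odds H:¬H = 0.174/0.826 = 0.21065. For the 'positive' outcome, the likelihood ratio is 0.933/0.136 = 6.8603.
Posterior odds = 0.21065 × 6.8603 = 1.4451, so P(H|E) = 1.4451/(1+1.4451) = 0.591.

P(H | E) ≈ 0.591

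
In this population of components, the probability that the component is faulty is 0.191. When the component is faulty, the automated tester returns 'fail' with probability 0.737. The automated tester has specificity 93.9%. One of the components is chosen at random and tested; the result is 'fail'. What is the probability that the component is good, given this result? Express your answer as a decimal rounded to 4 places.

P(¬H | E) ≈ 0.2596

Let H be the event that the component is faulty. P(H) = 0.191, so P(¬H) = 0.809. With E the 'fail' result, P(E|H) = 0.737 and P(E|¬H) = 0.061.
P(E) = 0.737·0.191 + 0.061·0.809 = 0.14077 + 0.049349 = 0.19012.
By Bayes' theorem, P(H|E) = 0.14077 / 0.19012 = 0.7404. Hence P(¬H|E) = 1 − 0.7404 = 0.2596.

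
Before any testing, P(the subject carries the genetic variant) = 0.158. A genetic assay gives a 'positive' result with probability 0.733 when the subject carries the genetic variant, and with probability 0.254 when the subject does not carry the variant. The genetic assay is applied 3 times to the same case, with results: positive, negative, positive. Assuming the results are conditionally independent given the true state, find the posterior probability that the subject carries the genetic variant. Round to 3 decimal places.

With H the event that the subject carries the genetic variant, the joint likelihood of the observed sequence is P(data|H) = 0.733·0.267·0.733 = 0.14346 and P(data|¬H) = 0.254·0.746·0.254 = 0.048129.
Bayes: P(H|data) = 0.158·0.14346 / (0.158·0.14346 + 0.842·0.048129) = 0.022666/0.063191 = 0.3587.

Posterior P(H) ≈ 0.359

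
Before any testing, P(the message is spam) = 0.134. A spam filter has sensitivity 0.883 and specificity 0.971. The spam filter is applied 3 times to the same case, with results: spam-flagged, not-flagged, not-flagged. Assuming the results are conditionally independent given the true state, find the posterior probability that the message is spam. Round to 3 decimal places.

With H the event that the message is spam, the joint likelihood of the observed sequence is P(data|H) = 0.883·0.117·0.117 = 0.012087 and P(data|¬H) = 0.029·0.971·0.971 = 0.027342.
Bayes: P(H|data) = 0.134·0.012087 / (0.134·0.012087 + 0.866·0.027342) = 0.0016197/0.025298 = 0.0640.

Posterior P(H) ≈ 0.064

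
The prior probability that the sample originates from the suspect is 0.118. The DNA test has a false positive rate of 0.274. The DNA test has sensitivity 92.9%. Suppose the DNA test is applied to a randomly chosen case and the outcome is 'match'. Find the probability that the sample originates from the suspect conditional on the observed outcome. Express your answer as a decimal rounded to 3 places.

Let H be the event that the sample originates from the suspect. P(H) = 0.118, so P(¬H) = 0.882. With E the 'match' result, P(E|H) = 0.929 and P(E|¬H) = 0.274.
P(E) = 0.929·0.118 + 0.274·0.882 = 0.10962 + 0.24167 = 0.35129.
By Bayes' theorem, P(H|E) = 0.10962 / 0.35129 = 0.312.

P(H | E) ≈ 0.312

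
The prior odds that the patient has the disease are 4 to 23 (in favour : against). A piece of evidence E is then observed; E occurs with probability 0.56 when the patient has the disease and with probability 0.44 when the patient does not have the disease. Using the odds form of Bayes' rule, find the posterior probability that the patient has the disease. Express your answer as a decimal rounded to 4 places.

Posterior probability ≈ 0.1812

Prior odds = 4/23 = 0.17391. In log-odds, ln(0.17391) = -1.7492.
Add log likelihood ratio: ln(1.2727) = 0.24116.
Posterior log-odds = -1.5080, so posterior odds = exp(-1.5080) = 0.22134. Converting, P(H|E) = 0.22134/1.2213 = 0.1812.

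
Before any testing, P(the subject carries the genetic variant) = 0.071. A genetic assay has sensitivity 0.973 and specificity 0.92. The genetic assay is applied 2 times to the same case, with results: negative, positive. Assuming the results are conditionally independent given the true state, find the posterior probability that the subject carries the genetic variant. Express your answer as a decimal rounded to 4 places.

Let H be the event that the subject carries the genetic variant; start with P(H) = 0.071. P('positive'|H) = 0.973, P('positive'|¬H) = 0.08.
Update on result 1 ('negative'): P(H) ← 0.027·0.0710 / (0.027·0.0710 + 0.92·0.9290) = 0.0019170/0.85660 = 0.0022.
Update on result 2 ('positive'): P(H) ← 0.973·0.0022 / (0.973·0.0022 + 0.08·0.9978) = 0.0021775/0.081998 = 0.0266.

Posterior P(H) ≈ 0.0266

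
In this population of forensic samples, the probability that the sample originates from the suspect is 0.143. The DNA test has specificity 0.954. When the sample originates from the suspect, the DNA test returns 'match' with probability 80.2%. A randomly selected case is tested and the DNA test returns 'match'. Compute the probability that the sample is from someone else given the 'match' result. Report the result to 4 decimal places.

P(¬H | E) ≈ 0.2558

Write H for 'the sample originates from the suspect'. Prior odds H:¬H = 0.143/0.857 = 0.16686. For the 'match' outcome, the likelihood ratio is 0.802/0.046 = 17.435.
Posterior odds = 0.16686 × 17.435 = 2.9092, so P(H|E) = 2.9092/(1+2.9092) = 0.7442. Then P(¬H|E) = 1 − 0.7442 = 0.2558.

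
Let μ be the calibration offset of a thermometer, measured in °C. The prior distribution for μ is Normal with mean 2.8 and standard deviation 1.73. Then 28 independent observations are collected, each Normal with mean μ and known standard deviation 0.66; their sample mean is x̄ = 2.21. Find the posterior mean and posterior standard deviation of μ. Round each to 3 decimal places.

Posterior mean ≈ 2.213; posterior SD ≈ 0.124

Prior precision 1/τ₀² = 1/1.73² = 0.334124; data precision n/σ² = 28/0.66² = 64.2792.
Posterior precision = 0.334124 + 64.2792 = 64.6133, giving posterior SD = 1/√64.6133 = 0.124.
Posterior mean = (0.334124·2.8 + 64.2792·2.21) / 64.6133 = 2.213.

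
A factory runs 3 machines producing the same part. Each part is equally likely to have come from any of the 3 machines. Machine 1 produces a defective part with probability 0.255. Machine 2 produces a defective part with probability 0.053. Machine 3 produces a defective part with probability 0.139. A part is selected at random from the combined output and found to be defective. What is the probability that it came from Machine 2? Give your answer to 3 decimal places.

P(defective|M1) = 0.255; P(defective|M2) = 0.053; P(defective|M3) = 0.139.
Prior × likelihood for each source: 0.333333·0.255=0.08500, 0.333333·0.053=0.01767, 0.333333·0.139=0.04633. Summing gives P(defective) = 0.14900.
P(Machine 2 | defective) = 0.01767 / 0.14900 = 0.119.

Posterior probability ≈ 0.119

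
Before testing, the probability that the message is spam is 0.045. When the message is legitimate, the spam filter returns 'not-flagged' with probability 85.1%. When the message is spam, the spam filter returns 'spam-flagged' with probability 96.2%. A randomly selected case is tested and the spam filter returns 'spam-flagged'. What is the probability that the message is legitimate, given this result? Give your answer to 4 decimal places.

Let H be the event that the message is spam. P(H) = 0.045, so P(¬H) = 0.955. With E the 'spam-flagged' result, P(E|H) = 0.962 and P(E|¬H) = 0.149.
P(E) = 0.962·0.045 + 0.149·0.955 = 0.043290 + 0.14229 = 0.18558.
By Bayes' theorem, P(H|E) = 0.043290 / 0.18558 = 0.2333. Hence P(¬H|E) = 1 − 0.2333 = 0.7667.

P(¬H | E) ≈ 0.7667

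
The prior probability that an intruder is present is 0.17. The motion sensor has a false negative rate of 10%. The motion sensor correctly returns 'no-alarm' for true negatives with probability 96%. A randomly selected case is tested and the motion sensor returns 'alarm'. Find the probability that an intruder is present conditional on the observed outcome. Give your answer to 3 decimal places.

Let H be the event that an intruder is present. P(H) = 0.17, so P(¬H) = 0.83. With E the 'alarm' result, P(E|H) = 0.9 and P(E|¬H) = 0.04.
P(E) = 0.9·0.17 + 0.04·0.83 = 0.15300 + 0.033200 = 0.18620.
By Bayes' theorem, P(H|E) = 0.15300 / 0.18620 = 0.822.

P(H | E) ≈ 0.822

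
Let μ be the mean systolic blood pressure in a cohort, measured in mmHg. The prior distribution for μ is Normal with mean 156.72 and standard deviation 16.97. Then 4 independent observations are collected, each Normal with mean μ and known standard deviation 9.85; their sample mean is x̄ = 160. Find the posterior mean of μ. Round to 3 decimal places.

Posterior mean ≈ 159.745

With known σ, the Normal prior is conjugate. Weight on the data is w = (n/σ²)/(n/σ² + 1/τ₀²) = 0.0412276/(0.0412276+0.00347245) = 0.92232.
Posterior mean = w·x̄ + (1−w)·μ₀ = 0.92232·160 + 0.077683·156.72 = 159.745.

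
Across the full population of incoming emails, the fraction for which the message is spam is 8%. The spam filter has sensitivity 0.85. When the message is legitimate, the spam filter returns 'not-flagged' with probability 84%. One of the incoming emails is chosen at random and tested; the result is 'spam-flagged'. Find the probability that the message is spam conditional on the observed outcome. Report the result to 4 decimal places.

P(H | E) ≈ 0.3160

Write H for 'the message is spam'. Prior odds H:¬H = 0.08/0.92 = 0.086957. For the 'spam-flagged' outcome, the likelihood ratio is 0.85/0.16 = 5.3125.
Posterior odds = 0.086957 × 5.3125 = 0.46196, so P(H|E) = 0.46196/(1+0.46196) = 0.3160.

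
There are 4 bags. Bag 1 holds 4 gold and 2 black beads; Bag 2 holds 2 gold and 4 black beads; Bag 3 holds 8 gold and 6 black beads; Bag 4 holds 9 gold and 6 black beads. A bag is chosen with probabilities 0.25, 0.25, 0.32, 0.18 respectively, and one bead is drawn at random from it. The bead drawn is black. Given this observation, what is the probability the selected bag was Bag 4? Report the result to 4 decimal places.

Posterior probability ≈ 0.1568

Tabulate prior·likelihood by source: [1] prior 0.25, lik 0.3333, product 0.08333; [2] prior 0.25, lik 0.6667, product 0.1667; [3] prior 0.32, lik 0.4286, product 0.1371; [4] prior 0.18, lik 0.4, product 0.07200.
Normalizing constant = 0.45914; the posterior for Bag 4 is its product over the sum, 0.07200/0.45914 = 0.1568.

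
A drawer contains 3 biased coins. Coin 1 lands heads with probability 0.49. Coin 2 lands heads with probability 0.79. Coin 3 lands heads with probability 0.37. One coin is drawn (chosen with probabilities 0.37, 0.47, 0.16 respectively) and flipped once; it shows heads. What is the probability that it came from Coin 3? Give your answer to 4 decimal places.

Posterior probability ≈ 0.0968

Tabulate prior·likelihood by source: [1] prior 0.37, lik 0.49, product 0.1813; [2] prior 0.47, lik 0.79, product 0.3713; [3] prior 0.16, lik 0.37, product 0.05920.
Normalizing constant = 0.61180; the posterior for Coin 3 is its product over the sum, 0.05920/0.61180 = 0.0968.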